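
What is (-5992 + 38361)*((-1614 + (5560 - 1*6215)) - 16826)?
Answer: -618086055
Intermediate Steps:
(-5992 + 38361)*((-1614 + (5560 - 1*6215)) - 16826) = 32369*((-1614 + (5560 - 6215)) - 16826) = 32369*((-1614 - 655) - 16826) = 32369*(-2269 - 16826) = 32369*(-19095) = -618086055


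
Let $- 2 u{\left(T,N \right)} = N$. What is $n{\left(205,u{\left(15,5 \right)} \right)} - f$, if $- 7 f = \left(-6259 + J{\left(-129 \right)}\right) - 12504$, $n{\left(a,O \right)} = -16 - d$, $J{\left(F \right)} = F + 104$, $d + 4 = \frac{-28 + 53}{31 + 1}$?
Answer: $- \frac{86297}{32} \approx -2696.8$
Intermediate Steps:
$u{\left(T,N \right)} = - \frac{N}{2}$
$d = - \frac{103}{32}$ ($d = -4 + \frac{-28 + 53}{31 + 1} = -4 + \frac{25}{32} = - \frac{103}{32} \approx -3.2188$)
$J{\left(F \right)} = 104 + F$
$n{\left(a,O \right)} = - \frac{409}{32}$ ($n{\left(a,O \right)} = -16 - - \frac{103}{32} = -16 + \frac{103}{32} = - \frac{409}{32}$)
$f = 2684$ ($f = - \frac{\left(-6259 + \left(104 - 129\right)\right) - 12504}{7} = - \frac{\left(-6259 - 25\right) - 12504}{7} = - \frac{-6284 - 12504}{7} = \left(- \frac{1}{7}\right) \left(-18788\right) = 2684$)
$n{\left(205,u{\left(15,5 \right)} \right)} - f = - \frac{409}{32} - 2684 = - \frac{86297}{32}$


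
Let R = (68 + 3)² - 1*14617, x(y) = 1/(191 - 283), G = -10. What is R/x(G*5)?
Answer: 880992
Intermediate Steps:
x(y) = -1/92 (x(y) = 1/(-92) = -1/92)
R = -9576 (R = 71² - 14617 = 5041 - 14617 = -9576)
R/x(G*5) = -9576/(-1/92) = -9576*(-92) = 880992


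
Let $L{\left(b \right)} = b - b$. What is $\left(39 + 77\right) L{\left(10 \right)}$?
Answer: $0$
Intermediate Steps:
$L{\left(b \right)} = 0$
$\left(39 + 77\right) L{\left(10 \right)} = \left(39 + 77\right) 0 = 116 \cdot 0 = 0$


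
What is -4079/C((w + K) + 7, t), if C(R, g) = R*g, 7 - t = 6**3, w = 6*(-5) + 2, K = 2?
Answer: -4079/3971 ≈ -1.0272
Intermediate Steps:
w = -28 (w = -30 + 2 = -28)
t = -209 (t = 7 - 1*6**3 = 7 - 1*216 = 7 - 216 = -209)
-4079/C((w + K) + 7, t) = -4079*(-1/(209*((-28 + 2) + 7))) = -4079*(-1/(209*(-26 + 7))) = -4079/((-19*(-209))) = -4079/3971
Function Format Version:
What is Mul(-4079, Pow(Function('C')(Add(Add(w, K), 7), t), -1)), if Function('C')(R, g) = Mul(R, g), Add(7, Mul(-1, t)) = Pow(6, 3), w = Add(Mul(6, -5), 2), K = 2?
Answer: Rational(-4079, 3971) ≈ -1.0272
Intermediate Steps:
w = -28 (w = Add(-30, 2) = -28)
t = -209 (t = Add(7, Mul(-1, Pow(6, 3))) = Add(7, Mul(-1, 216)) = Add(7, -216) = -209)
Mul(-4079, Pow(Function('C')(Add(Add(w, K), 7), t), -1)) = Mul(-4079, Pow(Mul(Add(Add(-28, 2), 7), -209), -1)) = Mul(-4079, Pow(Mul(Add(-26, 7), -209), -1)) = Mul(-4079, Pow(Mul(-19, -209), -1)) = Mul(-4079, Pow(3971, -1)) = Mul(-4079, Rational(1, 3971)) = Rational(-4079, 3971)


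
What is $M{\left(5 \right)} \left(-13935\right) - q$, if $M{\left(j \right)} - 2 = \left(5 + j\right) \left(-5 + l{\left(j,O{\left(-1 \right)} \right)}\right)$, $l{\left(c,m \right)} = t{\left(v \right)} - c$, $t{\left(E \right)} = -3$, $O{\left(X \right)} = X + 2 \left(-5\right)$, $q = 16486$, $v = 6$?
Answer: $1767194$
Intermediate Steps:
$O{\left(X \right)} = -10 + X$ ($O{\left(X \right)} = X - 10 = -10 + X$)
$l{\left(c,m \right)} = -3 - c$
$M{\left(j \right)} = 2 + \left(-8 - j\right) \left(5 + j\right)$ ($M{\left(j \right)} = 2 + \left(5 + j\right) \left(-5 - \left(3 + j\right)\right) = 2 + \left(5 + j\right) \left(-8 - j\right) = 2 + \left(-8 - j\right) \left(5 + j\right)$)
$M{\left(5 \right)} \left(-13935\right) - q = \left(-38 - 5^{2} - 65\right) \left(-13935\right) - 16486 = \left(-38 - 25 - 65\right) \left(-13935\right) - 16486 = \left(-128\right) \left(-13935\right) - 16486 = 1783680 - 16486 = 1767194$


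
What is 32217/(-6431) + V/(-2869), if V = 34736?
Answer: -315817789/18450539 ≈ -17.117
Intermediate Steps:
32217/(-6431) + V/(-2869) = 32217/(-6431) + 34736/(-2869) = 32217*(-1/6431) + 34736*(-1/2869) = -32217/6431 - 34736/2869 = -315817789/18450539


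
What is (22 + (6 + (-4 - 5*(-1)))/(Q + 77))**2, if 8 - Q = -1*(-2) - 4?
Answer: 3690241/7569 ≈ 487.55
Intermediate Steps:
Q = 10 (Q = 8 - (-1*(-2) - 4) = 8 - (2 - 4) = 8 - 1*(-2) = 8 + 2 = 10)
(22 + (6 + (-4 - 5*(-1)))/(Q + 77))**2 = (22 + (6 + (-4 - 5*(-1)))/(10 + 77))**2 = (22 + (6 + (-4 + 5))/87)**2 = (22 + (6 + 1)*(1/87))**2 = (22 + 7*(1/87))**2 = (22 + 7/87)**2 = (1921/87)**2 = 3690241/7569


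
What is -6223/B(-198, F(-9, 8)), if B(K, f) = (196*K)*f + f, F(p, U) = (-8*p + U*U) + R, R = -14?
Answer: 6223/4734454 ≈ 0.0013144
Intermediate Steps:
F(p, U) = -14 + U**2 - 8*p (F(p, U) = (-8*p + U*U) - 14 = (-8*p + U**2) - 14 = (U**2 - 8*p) - 14 = -14 + U**2 - 8*p)
B(K, f) = f + 196*K*f (B(K, f) = 196*K*f + f = f + 196*K*f)
-6223/B(-198, F(-9, 8)) = -6223*1/((1 + 196*(-198))*(-14 + 8**2 - 8*(-9))) = -6223*1/((1 - 38808)*(-14 + 64 + 72)) = -6223/(122*(-38807)) = -6223/(-4734454) = -6223*(-1/4734454) = 6223/4734454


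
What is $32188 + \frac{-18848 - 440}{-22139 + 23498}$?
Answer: $\frac{43724204}{1359} \approx 32174.0$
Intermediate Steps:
$32188 + \frac{-18848 - 440}{-22139 + 23498} = 32188 - \frac{19288}{1359} = \frac{43724204}{1359}$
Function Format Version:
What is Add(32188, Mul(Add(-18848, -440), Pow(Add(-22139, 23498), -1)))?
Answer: Rational(43724204, 1359) ≈ 32174.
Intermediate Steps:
Add(32188, Mul(Add(-18848, -440), Pow(Add(-22139, 23498), -1))) = Add(32188, Mul(-19288, Pow(1359, -1))) = Add(32188, Mul(-19288, Rational(1, 1359))) = Add(32188, Rational(-19288, 1359)) = Rational(43724204, 1359)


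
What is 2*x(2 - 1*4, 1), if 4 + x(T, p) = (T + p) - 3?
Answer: -16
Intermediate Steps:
x(T, p) = -7 + T + p (x(T, p) = -4 + ((T + p) - 3) = -4 + (-3 + T + p) = -7 + T + p)
2*x(2 - 1*4, 1) = 2*(-7 + (2 - 1*4) + 1) = 2*(-7 + (2 - 4) + 1) = 2*(-7 - 2 + 1) = 2*(-8) = -16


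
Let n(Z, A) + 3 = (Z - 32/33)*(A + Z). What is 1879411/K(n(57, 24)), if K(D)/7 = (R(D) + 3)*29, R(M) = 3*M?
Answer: 20673521/30389709 ≈ 0.68028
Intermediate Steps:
n(Z, A) = -3 + (-32/33 + Z)*(A + Z) (n(Z, A) = -3 + (Z - 32/33)*(A + Z) = -3 + (-32/33 + Z)*(A + Z))
K(D) = 609 + 609*D (K(D) = 7*((3*D + 3)*29) = 7*((3 + 3*D)*29) = 7*(87 + 87*D) = 609 + 609*D)
1879411/K(n(57, 24)) = 1879411/(609 + 609*(-3 + 57² - 32/33*24 - 32/33*57 + 24*57)) = 1879411/(609 + 609*(-3 + 3249 - 256/11 - 608/11 + 1368)) = 1879411/(609 + 609*(49890/11)) = 1879411/(609 + 30383010/11) = 1879411/(30389709/11) = 1879411*(11/30389709) = 20673521/30389709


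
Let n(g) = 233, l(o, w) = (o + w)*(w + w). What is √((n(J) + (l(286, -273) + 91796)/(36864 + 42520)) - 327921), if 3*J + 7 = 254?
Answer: I*√129063993139481/19846 ≈ 572.44*I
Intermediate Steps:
J = 247/3 (J = -7/3 + (⅓)*254 = -7/3 + 254/3 = 247/3 ≈ 82.333)
l(o, w) = 2*w*(o + w) (l(o, w) = (o + w)*(2*w) = 2*w*(o + w))
√((n(J) + (l(286, -273) + 91796)/(36864 + 42520)) - 327921) = √((233 + (2*(-273)*(286 - 273) + 91796)/(36864 + 42520)) - 327921) = √((233 + (2*(-273)*13 + 91796)/79384) - 327921) = √((233 + (-7098 + 91796)*(1/79384)) - 327921) = √((233 + 84698*(1/79384)) - 327921) = √((233 + 42349/39692) - 327921) = √(9290585/39692 - 327921) = √(-13006549747/39692) = I*√129063993139481/19846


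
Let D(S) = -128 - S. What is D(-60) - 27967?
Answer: -28035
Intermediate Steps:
D(-60) - 27967 = (-128 - 1*(-60)) - 27967 = (-128 + 60) - 27967 = -68 - 27967 = -28035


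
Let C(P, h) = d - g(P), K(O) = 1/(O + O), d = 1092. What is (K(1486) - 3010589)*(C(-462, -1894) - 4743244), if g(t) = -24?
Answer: 10607512605104724/743 ≈ 1.4277e+13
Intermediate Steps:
K(O) = 1/(2*O)
C(P, h) = 1116 (C(P, h) = 1092 - 1*(-24) = 1092 + 24 = 1116)
(K(1486) - 3010589)*(C(-462, -1894) - 4743244) = ((1/2)/1486 - 3010589)*(1116 - 4743244) = ((1/2)*(1/1486) - 3010589)*(-4742128) = (1/2972 - 3010589)*(-4742128) = -8947470507/2972*(-4742128) = 10607512605104724/743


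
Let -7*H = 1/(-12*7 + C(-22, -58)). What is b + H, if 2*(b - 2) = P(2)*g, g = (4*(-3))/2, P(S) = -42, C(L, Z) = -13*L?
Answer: 180991/1414 ≈ 128.00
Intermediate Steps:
g = -6 (g = -12*½ = -6)
H = -1/1414 (H = -1/(7*(-12*7 - 13*(-22))) = -1/(7*(-84 + 286)) = -⅐/202 = -⅐*1/202 = -1/1414 ≈ -0.00070721)
b = 128 (b = 2 + (-42*(-6))/2 = 2 + (½)*252 = 2 + 126 = 128)
b + H = 128 - 1/1414 = 180991/1414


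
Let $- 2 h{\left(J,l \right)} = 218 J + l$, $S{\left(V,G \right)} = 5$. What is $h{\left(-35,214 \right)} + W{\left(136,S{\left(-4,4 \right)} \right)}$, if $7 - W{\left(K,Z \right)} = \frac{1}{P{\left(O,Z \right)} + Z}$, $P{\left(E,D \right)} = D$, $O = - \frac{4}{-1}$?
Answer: $\frac{37149}{10} \approx 3714.9$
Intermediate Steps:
$O = 4$ ($O = \left(-4\right) \left(-1\right) = 4$)
$h{\left(J,l \right)} = - 109 J - \frac{l}{2}$ ($h{\left(J,l \right)} = - \frac{218 J + l}{2} = - \frac{l + 218 J}{2} = - 109 J - \frac{l}{2}$)
$W{\left(K,Z \right)} = 7 - \frac{1}{2 Z}$ ($W{\left(K,Z \right)} = 7 - \frac{1}{Z + Z} = 7 - \frac{1}{2 Z}$)
$h{\left(-35,214 \right)} + W{\left(136,S{\left(-4,4 \right)} \right)} = \left(\left(-109\right) \left(-35\right) - 107\right) + \left(7 - \frac{1}{2 \cdot 5}\right) = \left(3815 - 107\right) + \left(7 - \frac{1}{10}\right) = 3708 + \left(7 - \frac{1}{10}\right) = 3708 + \frac{69}{10} = \frac{37149}{10}$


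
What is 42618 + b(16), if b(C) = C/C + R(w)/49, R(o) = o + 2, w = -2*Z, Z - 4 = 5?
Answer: 2088315/49 ≈ 42619.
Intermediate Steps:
Z = 9 (Z = 4 + 5 = 9)
w = -18 (w = -2*9 = -18)
R(o) = 2 + o
b(C) = 33/49 (b(C) = C/C + (2 - 18)/49 = 1 - 16*1/49 = 1 - 16/49 = 33/49)
42618 + b(16) = 42618 + 33/49 = 2088315/49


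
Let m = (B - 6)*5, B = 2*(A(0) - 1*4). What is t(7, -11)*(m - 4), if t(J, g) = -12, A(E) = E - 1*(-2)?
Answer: 648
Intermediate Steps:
A(E) = 2 + E (A(E) = E + 2 = 2 + E)
B = -4 (B = 2*((2 + 0) - 1*4) = 2*(2 - 4) = 2*(-2) = -4)
m = -50 (m = (-4 - 6)*5 = -10*5 = -50)
t(7, -11)*(m - 4) = -12*(-50 - 4) = -12*(-54) = 648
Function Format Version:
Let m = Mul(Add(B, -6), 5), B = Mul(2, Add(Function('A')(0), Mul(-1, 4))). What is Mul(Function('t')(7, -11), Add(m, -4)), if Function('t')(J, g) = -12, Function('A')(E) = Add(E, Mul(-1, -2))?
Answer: 648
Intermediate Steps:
Function('A')(E) = Add(2, E) (Function('A')(E) = Add(E, 2) = Add(2, E))
B = -4 (B = Mul(2, Add(Add(2, 0), Mul(-1, 4))) = Mul(2, Add(2, -4)) = Mul(2, -2) = -4)
m = -50 (m = Mul(Add(-4, -6), 5) = Mul(-10, 5) = -50)
Mul(Function('t')(7, -11), Add(m, -4)) = Mul(-12, Add(-50, -4)) = Mul(-12, -54) = 648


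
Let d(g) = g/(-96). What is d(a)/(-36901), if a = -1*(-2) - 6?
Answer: -1/885624 ≈ -1.1291e-6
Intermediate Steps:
a = -4 (a = 2 - 6 = -4)
d(g) = -g/96 (d(g) = g*(-1/96) = -g/96)
d(a)/(-36901) = -1/96*(-4)/(-36901) = (1/24)*(-1/36901) = -1/885624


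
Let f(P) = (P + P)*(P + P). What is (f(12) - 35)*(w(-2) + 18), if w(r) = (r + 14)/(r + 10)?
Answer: 21099/2 ≈ 10550.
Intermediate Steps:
f(P) = 4*P**2 (f(P) = (2*P)*(2*P) = 4*P**2)
w(r) = (14 + r)/(10 + r)
(f(12) - 35)*(w(-2) + 18) = (4*12**2 - 35)*((14 - 2)/(10 - 2) + 18) = (4*144 - 35)*(12/8 + 18) = (576 - 35)*((1/8)*12 + 18) = 541*(3/2 + 18) = 541*(39/2) = 21099/2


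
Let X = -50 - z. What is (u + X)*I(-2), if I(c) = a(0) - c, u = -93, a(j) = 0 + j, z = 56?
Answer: -398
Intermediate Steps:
X = -106 (X = -50 - 1*56 = -50 - 56 = -106)
a(j) = j
I(c) = -c (I(c) = 0 - c = -c)
(u + X)*I(-2) = (-93 - 106)*(-1*(-2)) = -199*2 = -398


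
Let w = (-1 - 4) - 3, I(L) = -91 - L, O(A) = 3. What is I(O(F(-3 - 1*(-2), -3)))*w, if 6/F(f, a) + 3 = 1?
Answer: 752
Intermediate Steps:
F(f, a) = -3 (F(f, a) = 6/(-3 + 1) = 6/(-2) = 6*(-½) = -3)
w = -8 (w = -5 - 3 = -8)
I(O(F(-3 - 1*(-2), -3)))*w = (-91 - 1*3)*(-8) = (-91 - 3)*(-8) = -94*(-8) = 752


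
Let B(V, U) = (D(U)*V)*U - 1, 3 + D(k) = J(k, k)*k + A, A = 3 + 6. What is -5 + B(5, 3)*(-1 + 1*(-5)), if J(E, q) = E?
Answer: -1349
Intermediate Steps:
A = 9
D(k) = 6 + k² (D(k) = -3 + (k*k + 9) = -3 + (k² + 9) = -3 + (9 + k²) = 6 + k²)
B(V, U) = -1 + U*V*(6 + U²) (B(V, U) = ((6 + U²)*V)*U - 1 = (V*(6 + U²))*U - 1 = U*V*(6 + U²) - 1 = -1 + U*V*(6 + U²))
-5 + B(5, 3)*(-1 + 1*(-5)) = -5 + (-1 + 3*5*(6 + 3²))*(-1 + 1*(-5)) = -5 + (-1 + 3*5*(6 + 9))*(-1 - 5) = -5 + (-1 + 3*5*15)*(-6) = -5 + (-1 + 225)*(-6) = -5 + 224*(-6) = -5 - 1344 = -1349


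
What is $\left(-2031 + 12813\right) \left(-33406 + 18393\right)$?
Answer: $-161870166$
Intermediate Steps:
$\left(-2031 + 12813\right) \left(-33406 + 18393\right) = 10782 \left(-15013\right) = -161870166$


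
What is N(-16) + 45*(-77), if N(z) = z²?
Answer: -3209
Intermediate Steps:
N(-16) + 45*(-77) = (-16)² + 45*(-77) = 256 - 3465 = -3209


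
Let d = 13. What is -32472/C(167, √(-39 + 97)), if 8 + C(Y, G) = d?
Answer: -32472/5 ≈ -6494.4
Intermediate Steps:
C(Y, G) = 5 (C(Y, G) = -8 + 13 = 5)
-32472/C(167, √(-39 + 97)) = -32472/5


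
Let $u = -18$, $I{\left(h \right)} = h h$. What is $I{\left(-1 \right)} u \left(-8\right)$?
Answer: $144$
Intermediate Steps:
$I{\left(h \right)} = h^{2}$
$I{\left(-1 \right)} u \left(-8\right) = \left(-1\right)^{2} \left(-18\right) \left(-8\right) = 1 \left(-18\right) \left(-8\right) = \left(-18\right) \left(-8\right) = 144$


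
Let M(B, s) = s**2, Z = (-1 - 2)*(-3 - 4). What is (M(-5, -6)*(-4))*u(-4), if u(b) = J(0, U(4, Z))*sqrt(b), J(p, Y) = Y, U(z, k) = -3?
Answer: 864*I ≈ 864.0*I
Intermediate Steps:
Z = 21 (Z = -3*(-7) = 21)
u(b) = -3*sqrt(b)
(M(-5, -6)*(-4))*u(-4) = ((-6)**2*(-4))*(-6*I) = (36*(-4))*(-6*I) = -(-864)*I = 864*I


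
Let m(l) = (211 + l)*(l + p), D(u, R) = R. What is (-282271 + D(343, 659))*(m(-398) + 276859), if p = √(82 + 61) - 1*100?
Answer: -104192215820 + 52661444*√143 ≈ -1.0356e+11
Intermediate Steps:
p = -100 + √143 (p = √143 - 100 = -100 + √143 ≈ -88.042)
m(l) = (211 + l)*(-100 + l + √143) (m(l) = (211 + l)*(l + (-100 + √143)) = (211 + l)*(-100 + l + √143))
(-282271 + D(343, 659))*(m(-398) + 276859) = (-282271 + 659)*((-21100 + (-398)² + 111*(-398) + 211*√143 - 398*√143) + 276859) = -281612*((-21100 + 158404 - 44178 + 211*√143 - 398*√143) + 276859) = -281612*((93126 - 187*√143) + 276859) = -281612*(369985 - 187*√143) = -104192215820 + 52661444*√143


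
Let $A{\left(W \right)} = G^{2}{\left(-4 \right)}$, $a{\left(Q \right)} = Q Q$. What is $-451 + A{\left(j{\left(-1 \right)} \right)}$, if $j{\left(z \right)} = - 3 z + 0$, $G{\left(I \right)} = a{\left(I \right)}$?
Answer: $-195$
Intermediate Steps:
$a{\left(Q \right)} = Q^{2}$
$G{\left(I \right)} = I^{2}$
$j{\left(z \right)} = - 3 z$
$A{\left(W \right)} = 256$ ($A{\left(W \right)} = \left(\left(-4\right)^{2}\right)^{2} = 16^{2} = 256$)
$-451 + A{\left(j{\left(-1 \right)} \right)} = -451 + 256 = -195$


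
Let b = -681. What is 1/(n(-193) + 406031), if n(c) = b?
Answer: 1/405350 ≈ 2.4670e-6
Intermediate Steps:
n(c) = -681
1/(n(-193) + 406031) = 1/(-681 + 406031) = 1/405350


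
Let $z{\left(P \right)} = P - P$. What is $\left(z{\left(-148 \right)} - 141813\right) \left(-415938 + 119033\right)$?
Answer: $42104988765$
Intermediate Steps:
$z{\left(P \right)} = 0$
$\left(z{\left(-148 \right)} - 141813\right) \left(-415938 + 119033\right) = \left(0 - 141813\right) \left(-415938 + 119033\right) = \left(-141813\right) \left(-296905\right) = 42104988765$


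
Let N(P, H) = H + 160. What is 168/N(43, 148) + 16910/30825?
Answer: 74192/67815 ≈ 1.0940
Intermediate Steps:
N(P, H) = 160 + H
168/N(43, 148) + 16910/30825 = 168/(160 + 148) + 16910/30825 = 168/308 + 16910*(1/30825) = 168*(1/308) + 3382/6165 = 6/11 + 3382/6165 = 74192/67815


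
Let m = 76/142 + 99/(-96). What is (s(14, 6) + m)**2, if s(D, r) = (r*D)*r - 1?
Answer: 1303453772721/5161984 ≈ 2.5251e+5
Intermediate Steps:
s(D, r) = -1 + D*r**2 (s(D, r) = (D*r)*r - 1 = D*r**2 - 1 = -1 + D*r**2)
m = -1127/2272 (m = 76*(1/142) + 99*(-1/96) = 38/71 - 33/32 = -1127/2272 ≈ -0.49604)
(s(14, 6) + m)**2 = ((-1 + 14*6**2) - 1127/2272)**2 = ((-1 + 14*36) - 1127/2272)**2 = ((-1 + 504) - 1127/2272)**2 = (503 - 1127/2272)**2 = (1141689/2272)**2 = 1303453772721/5161984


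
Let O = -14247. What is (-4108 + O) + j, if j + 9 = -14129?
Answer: -32493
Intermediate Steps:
j = -14138 (j = -9 - 14129 = -14138)
(-4108 + O) + j = (-4108 - 14247) - 14138 = -18355 - 14138 = -32493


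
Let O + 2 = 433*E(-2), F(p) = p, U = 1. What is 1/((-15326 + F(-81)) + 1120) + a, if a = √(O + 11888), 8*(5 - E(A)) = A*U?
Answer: -1/14287 + 3*√6293/2 ≈ 118.99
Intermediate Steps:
E(A) = 5 - A/8
O = 9085/4 (O = -2 + 433*(5 - ⅛*(-2)) = -2 + 433*(5 + ¼) = -2 + 433*(21/4) = -2 + 9093/4 = 9085/4 ≈ 2271.3)
a = 3*√6293/2 (a = √(9085/4 + 11888) = √(56637/4) = 3*√6293/2 ≈ 118.99)
1/((-15326 + F(-81)) + 1120) + a = 1/((-15326 - 81) + 1120) + 3*√6293/2 = 1/(-15407 + 1120) + 3*√6293/2 = 1/(-14287) + 3*√6293/2 = -1/14287 + 3*√6293/2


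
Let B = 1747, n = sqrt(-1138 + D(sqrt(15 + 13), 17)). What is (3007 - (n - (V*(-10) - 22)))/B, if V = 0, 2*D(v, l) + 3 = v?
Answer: 2985/1747 - sqrt(-4558 + 4*sqrt(7))/3494 ≈ 1.7086 - 0.0193*I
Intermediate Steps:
D(v, l) = -3/2 + v/2
n = sqrt(-2279/2 + sqrt(7)) (n = sqrt(-1138 + (-3/2 + sqrt(15 + 13)/2)) = sqrt(-1138 + (-3/2 + sqrt(28)/2)) = sqrt(-1138 + (-3/2 + (2*sqrt(7))/2)) = sqrt(-1138 + (-3/2 + sqrt(7))) = sqrt(-2279/2 + sqrt(7)) ≈ 33.717*I)
(3007 - (n - (V*(-10) - 22)))/B = (3007 - (sqrt(-4558 + 4*sqrt(7))/2 - (0*(-10) - 22)))/1747 = (3007 - (sqrt(-4558 + 4*sqrt(7))/2 - (0 - 22)))*(1/1747) = (3007 - (sqrt(-4558 + 4*sqrt(7))/2 - 1*(-22)))*(1/1747) = (3007 - (sqrt(-4558 + 4*sqrt(7))/2 + 22))*(1/1747) = (3007 - (22 + sqrt(-4558 + 4*sqrt(7))/2))*(1/1747) = (3007 + (-22 - sqrt(-4558 + 4*sqrt(7))/2))*(1/1747) = (2985 - sqrt(-4558 + 4*sqrt(7))/2)*(1/1747) = 2985/1747 - sqrt(-4558 + 4*sqrt(7))/3494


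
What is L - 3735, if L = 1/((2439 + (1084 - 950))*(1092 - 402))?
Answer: -6631006949/1775370 ≈ -3735.0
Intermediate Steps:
L = 1/1775370 (L = 1/((2439 + 134)*690) = 1/(2573*690) = 1/1775370 ≈ 5.6326e-7)
L - 3735 = 1/1775370 - 3735 = -6631006949/1775370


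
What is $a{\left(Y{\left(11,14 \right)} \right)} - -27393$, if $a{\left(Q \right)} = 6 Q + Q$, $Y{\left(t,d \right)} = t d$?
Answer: $28471$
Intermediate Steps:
$Y{\left(t,d \right)} = d t$
$a{\left(Q \right)} = 7 Q$
$a{\left(Y{\left(11,14 \right)} \right)} - -27393 = 7 \cdot 14 \cdot 11 - -27393 = 7 \cdot 154 + 27393 = 1078 + 27393 = 28471$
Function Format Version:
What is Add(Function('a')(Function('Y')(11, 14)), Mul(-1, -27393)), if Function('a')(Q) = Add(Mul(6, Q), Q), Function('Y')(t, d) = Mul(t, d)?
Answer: 28471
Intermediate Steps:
Function('Y')(t, d) = Mul(d, t)
Function('a')(Q) = Mul(7, Q)
Add(Function('a')(Function('Y')(11, 14)), Mul(-1, -27393)) = Add(Mul(7, Mul(14, 11)), Mul(-1, -27393)) = Add(Mul(7, 154), 27393) = Add(1078, 27393) = 28471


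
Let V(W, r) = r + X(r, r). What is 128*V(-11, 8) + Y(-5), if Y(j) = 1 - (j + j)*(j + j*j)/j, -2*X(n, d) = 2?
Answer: 857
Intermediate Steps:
X(n, d) = -1 (X(n, d) = -½*2 = -1)
V(W, r) = -1 + r (V(W, r) = r - 1 = -1 + r)
Y(j) = 1 - 2*j - 2*j² (Y(j) = 1 - (2*j)*(j + j²)/j = 1 - 2*j*(j + j²)/j = 1 - (2*j + 2*j²) = 1 + (-2*j - 2*j²) = 1 - 2*j - 2*j²)
128*V(-11, 8) + Y(-5) = 128*(-1 + 8) + (1 - 2*(-5) - 2*(-5)²) = 128*7 + (1 + 10 - 2*25) = 896 + (1 + 10 - 50) = 896 - 39 = 857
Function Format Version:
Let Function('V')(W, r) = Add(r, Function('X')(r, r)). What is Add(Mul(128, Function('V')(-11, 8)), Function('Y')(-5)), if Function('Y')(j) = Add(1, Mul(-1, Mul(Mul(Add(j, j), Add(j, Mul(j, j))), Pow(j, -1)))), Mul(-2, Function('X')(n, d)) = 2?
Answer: 857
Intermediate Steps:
Function('X')(n, d) = -1 (Function('X')(n, d) = Mul(Rational(-1, 2), 2) = -1)
Function('V')(W, r) = Add(-1, r) (Function('V')(W, r) = Add(r, -1) = Add(-1, r))
Function('Y')(j) = Add(1, Mul(-2, j), Mul(-2, Pow(j, 2))) (Function('Y')(j) = Add(1, Mul(-1, Mul(Mul(Mul(2, j), Add(j, Pow(j, 2))), Pow(j, -1)))) = Add(1, Mul(-1, Mul(Mul(2, j, Add(j, Pow(j, 2))), Pow(j, -1)))) = Add(1, Mul(-1, Add(Mul(2, j), Mul(2, Pow(j, 2))))) = Add(1, Add(Mul(-2, j), Mul(-2, Pow(j, 2)))) = Add(1, Mul(-2, j), Mul(-2, Pow(j, 2))))
Add(Mul(128, Function('V')(-11, 8)), Function('Y')(-5)) = Add(Mul(128, Add(-1, 8)), Add(1, Mul(-2, -5), Mul(-2, Pow(-5, 2)))) = Add(Mul(128, 7), Add(1, 10, Mul(-2, 25))) = Add(896, Add(1, 10, -50)) = Add(896, -39) = 857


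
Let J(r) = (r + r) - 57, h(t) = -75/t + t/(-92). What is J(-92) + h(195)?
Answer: -291231/1196 ≈ -243.50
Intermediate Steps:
h(t) = -75/t - t/92 (h(t) = -75/t + t*(-1/92) = -75/t - t/92)
J(r) = -57 + 2*r (J(r) = 2*r - 57 = -57 + 2*r)
J(-92) + h(195) = (-57 + 2*(-92)) + (-75/195 - 1/92*195) = (-57 - 184) + (-75*1/195 - 195/92) = -241 + (-5/13 - 195/92) = -241 - 2995/1196 = -291231/1196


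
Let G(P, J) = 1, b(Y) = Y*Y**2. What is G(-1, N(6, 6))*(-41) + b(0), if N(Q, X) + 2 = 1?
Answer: -41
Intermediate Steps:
b(Y) = Y**3
N(Q, X) = -1 (N(Q, X) = -2 + 1 = -1)
G(-1, N(6, 6))*(-41) + b(0) = 1*(-41) + 0**3 = -41 + 0 = -41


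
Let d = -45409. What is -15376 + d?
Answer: -60785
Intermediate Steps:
-15376 + d = -15376 - 45409 = -60785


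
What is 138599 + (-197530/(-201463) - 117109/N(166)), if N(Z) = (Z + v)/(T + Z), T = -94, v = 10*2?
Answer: 582488238273/6245353 ≈ 93268.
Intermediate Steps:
v = 20
N(Z) = (20 + Z)/(-94 + Z) (N(Z) = (Z + 20)/(-94 + Z) = (20 + Z)/(-94 + Z))
138599 + (-197530/(-201463) - 117109/N(166)) = 138599 + (-197530/(-201463) - 117109*(-94 + 166)/(20 + 166)) = 138599 + (-197530*(-1/201463) - 117109/(186/72)) = 138599 + (197530/201463 - 117109/((1/72)*186)) = 138599 + (197530/201463 - 117109/31/12) = 138599 + (197530/201463 - 117109*12/31) = 138599 + (197530/201463 - 1405308/31) = 138599 - 283111442174/6245353 = 582488238273/6245353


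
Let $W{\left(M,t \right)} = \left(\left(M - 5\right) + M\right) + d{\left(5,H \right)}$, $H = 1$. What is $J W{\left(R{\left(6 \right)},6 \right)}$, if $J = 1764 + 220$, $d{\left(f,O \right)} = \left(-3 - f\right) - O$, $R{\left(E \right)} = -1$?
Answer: $-31744$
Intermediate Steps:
$d{\left(f,O \right)} = -3 - O - f$
$J = 1984$
$W{\left(M,t \right)} = -14 + 2 M$ ($W{\left(M,t \right)} = \left(\left(M - 5\right) + M\right) - 9 = \left(\left(-5 + M\right) + M\right) - 9 = \left(-5 + 2 M\right) - 9 = -14 + 2 M$)
$J W{\left(R{\left(6 \right)},6 \right)} = 1984 \left(-14 + 2 \left(-1\right)\right) = 1984 \left(-14 - 2\right) = 1984 \left(-16\right) = -31744$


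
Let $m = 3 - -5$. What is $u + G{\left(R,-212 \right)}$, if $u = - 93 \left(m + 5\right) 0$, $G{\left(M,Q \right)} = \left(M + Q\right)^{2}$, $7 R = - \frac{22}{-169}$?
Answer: $\frac{62887599076}{1399489} \approx 44936.0$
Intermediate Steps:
$R = \frac{22}{1183}$ ($R = \frac{\left(-22\right) \frac{1}{-169}}{7} = \frac{\left(-22\right) \left(- \frac{1}{169}\right)}{7} = \frac{1}{7} \cdot \frac{22}{169} = \frac{22}{1183} \approx 0.018597$)
$m = 8$ ($m = 3 + 5 = 8$)
$u = 0$ ($u = - 93 \left(8 + 5\right) 0 = - 93 \cdot 13 \cdot 0 = \left(-93\right) 0 = 0$)
$u + G{\left(R,-212 \right)} = 0 + \left(\frac{22}{1183} - 212\right)^{2} = 0 + \left(- \frac{250774}{1183}\right)^{2} = 0 + \frac{62887599076}{1399489} = \frac{62887599076}{1399489}$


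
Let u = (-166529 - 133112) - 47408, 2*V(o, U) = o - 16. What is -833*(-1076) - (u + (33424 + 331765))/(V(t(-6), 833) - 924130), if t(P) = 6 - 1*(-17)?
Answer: 1656603986204/1848253 ≈ 8.9631e+5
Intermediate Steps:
t(P) = 23 (t(P) = 6 + 17 = 23)
V(o, U) = -8 + o/2 (V(o, U) = (o - 16)/2 = (-16 + o)/2 = -8 + o/2)
u = -347049 (u = -299641 - 47408 = -347049)
-833*(-1076) - (u + (33424 + 331765))/(V(t(-6), 833) - 924130) = -833*(-1076) - (-347049 + (33424 + 331765))/((-8 + (½)*23) - 924130) = 896308 - (-347049 + 365189)/((-8 + 23/2) - 924130) = 896308 - 18140/(7/2 - 924130) = 896308 - 18140/(-1848253/2) = 896308 - 18140*(-2)/1848253 = 896308 - 1*(-36280/1848253) = 896308 + 36280/1848253 = 1656603986204/1848253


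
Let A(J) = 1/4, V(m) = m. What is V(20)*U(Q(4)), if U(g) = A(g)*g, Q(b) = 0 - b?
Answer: -20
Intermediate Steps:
A(J) = 1/4
Q(b) = -b
U(g) = g/4
V(20)*U(Q(4)) = 20*((-1*4)/4) = 20*((1/4)*(-4)) = 20*(-1) = -20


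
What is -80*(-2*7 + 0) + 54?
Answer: 1174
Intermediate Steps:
-80*(-2*7 + 0) + 54 = -80*(-14 + 0) + 54 = -80*(-14) + 54 = 1120 + 54 = 1174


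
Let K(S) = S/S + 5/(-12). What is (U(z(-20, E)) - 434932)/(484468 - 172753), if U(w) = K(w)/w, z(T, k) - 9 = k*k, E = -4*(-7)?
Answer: -827762581/593255988 ≈ -1.3953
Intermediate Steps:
E = 28
z(T, k) = 9 + k² (z(T, k) = 9 + k*k = 9 + k²)
K(S) = 7/12 (K(S) = 1 + 5*(-1/12) = 1 - 5/12 = 7/12)
U(w) = 7/(12*w)
(U(z(-20, E)) - 434932)/(484468 - 172753) = (7/(12*(9 + 28²)) - 434932)/(484468 - 172753) = (7/(12*(9 + 784)) - 434932)/311715 = ((7/12)/793 - 434932)*(1/311715) = ((7/12)*(1/793) - 434932)*(1/311715) = (7/9516 - 434932)*(1/311715) = -4138812905/9516*1/311715 = -827762581/593255988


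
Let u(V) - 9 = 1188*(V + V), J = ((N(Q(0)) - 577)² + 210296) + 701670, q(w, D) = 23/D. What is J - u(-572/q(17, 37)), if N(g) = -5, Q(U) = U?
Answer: 79051327/23 ≈ 3.4370e+6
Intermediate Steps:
J = 1250690 (J = ((-5 - 577)² + 210296) + 701670 = ((-582)² + 210296) + 701670 = (338724 + 210296) + 701670 = 549020 + 701670 = 1250690)
u(V) = 9 + 2376*V (u(V) = 9 + 1188*(V + V) = 9 + 1188*(2*V) = 9 + 2376*V)
J - u(-572/q(17, 37)) = 1250690 - (9 + 2376*(-572/(23/37))) = 1250690 - (9 + 2376*(-572/(23*(1/37)))) = 1250690 - (9 + 2376*(-572/23/37)) = 1250690 - (9 + 2376*(-572*37/23)) = 1250690 - (9 + 2376*(-21164/23)) = 1250690 - (9 - 50285664/23) = 1250690 - 1*(-50285457/23) = 1250690 + 50285457/23 = 79051327/23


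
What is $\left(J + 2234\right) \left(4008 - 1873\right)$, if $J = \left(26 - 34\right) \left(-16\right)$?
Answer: $5042870$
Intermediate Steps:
$J = 128$ ($J = \left(-8\right) \left(-16\right) = 128$)
$\left(J + 2234\right) \left(4008 - 1873\right) = \left(128 + 2234\right) \left(4008 - 1873\right) = 2362 \cdot 2135 = 5042870$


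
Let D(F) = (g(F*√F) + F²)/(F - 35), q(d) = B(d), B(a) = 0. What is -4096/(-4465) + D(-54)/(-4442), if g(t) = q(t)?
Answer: 816162194/882592085 ≈ 0.92473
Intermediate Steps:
q(d) = 0
g(t) = 0
D(F) = F²/(-35 + F) (D(F) = (0 + F²)/(F - 35) = F²/(-35 + F))
-4096/(-4465) + D(-54)/(-4442) = -4096/(-4465) + ((-54)²/(-35 - 54))/(-4442) = -4096*(-1/4465) + (2916/(-89))*(-1/4442) = 4096/4465 + (2916*(-1/89))*(-1/4442) = 4096/4465 - 2916/89*(-1/4442) = 4096/4465 + 1458/197669 = 816162194/882592085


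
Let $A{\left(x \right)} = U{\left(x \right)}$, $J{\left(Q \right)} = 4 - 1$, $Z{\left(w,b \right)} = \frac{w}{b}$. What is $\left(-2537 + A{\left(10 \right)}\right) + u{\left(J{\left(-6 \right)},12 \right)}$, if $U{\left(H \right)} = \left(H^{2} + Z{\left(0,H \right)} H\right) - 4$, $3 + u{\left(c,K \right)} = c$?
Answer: $-2441$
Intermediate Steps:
$J{\left(Q \right)} = 3$
$u{\left(c,K \right)} = -3 + c$
$U{\left(H \right)} = -4 + H^{2}$ ($U{\left(H \right)} = \left(H^{2} + \frac{0}{H} H\right) - 4 = \left(H^{2} + 0 H\right) - 4 = \left(H^{2} + 0\right) - 4 = H^{2} - 4 = -4 + H^{2}$)
$A{\left(x \right)} = -4 + x^{2}$
$\left(-2537 + A{\left(10 \right)}\right) + u{\left(J{\left(-6 \right)},12 \right)} = \left(-2537 - \left(4 - 10^{2}\right)\right) + \left(-3 + 3\right) = \left(-2537 + \left(-4 + 100\right)\right) + 0 = \left(-2537 + 96\right) + 0 = -2441 + 0 = -2441$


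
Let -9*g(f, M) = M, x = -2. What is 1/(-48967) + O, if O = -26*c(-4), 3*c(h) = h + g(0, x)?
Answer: 43286801/1322109 ≈ 32.741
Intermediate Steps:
g(f, M) = -M/9
c(h) = 2/27 + h/3 (c(h) = (h - ⅑*(-2))/3 = (h + 2/9)/3 = (2/9 + h)/3 = 2/27 + h/3)
O = 884/27 (O = -26*(2/27 + (⅓)*(-4)) = -26*(2/27 - 4/3) = -26*(-34/27) = 884/27 ≈ 32.741)
1/(-48967) + O = 1/(-48967) + 884/27 = -1/48967 + 884/27 = 43286801/1322109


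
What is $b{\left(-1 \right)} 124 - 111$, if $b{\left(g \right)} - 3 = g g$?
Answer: $385$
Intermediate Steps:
$b{\left(g \right)} = 3 + g^{2}$ ($b{\left(g \right)} = 3 + g g = 3 + g^{2}$)
$b{\left(-1 \right)} 124 - 111 = \left(3 + \left(-1\right)^{2}\right) 124 - 111 = \left(3 + 1\right) 124 - 111 = 4 \cdot 124 - 111 = 496 - 111 = 385$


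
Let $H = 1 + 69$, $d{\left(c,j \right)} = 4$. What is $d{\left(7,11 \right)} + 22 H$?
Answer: $1544$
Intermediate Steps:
$H = 70$
$d{\left(7,11 \right)} + 22 H = 4 + 22 \cdot 70 = 4 + 1540 = 1544$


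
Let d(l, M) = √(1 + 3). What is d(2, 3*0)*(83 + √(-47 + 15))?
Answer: 166 + 8*I*√2 ≈ 166.0 + 11.314*I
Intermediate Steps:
d(l, M) = 2 (d(l, M) = √4 = 2)
d(2, 3*0)*(83 + √(-47 + 15)) = 2*(83 + √(-47 + 15)) = 2*(83 + √(-32)) = 2*(83 + 4*I*√2) = 166 + 8*I*√2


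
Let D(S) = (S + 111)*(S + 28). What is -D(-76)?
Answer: 1680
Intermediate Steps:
D(S) = (28 + S)*(111 + S) (D(S) = (111 + S)*(28 + S) = (28 + S)*(111 + S))
-D(-76) = -(3108 + (-76)² + 139*(-76)) = -(3108 + 5776 - 10564) = -1*(-1680) = 1680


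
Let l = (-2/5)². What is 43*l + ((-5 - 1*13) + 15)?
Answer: 97/25 ≈ 3.8800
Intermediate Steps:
l = 4/25 (l = (-2*⅕)² = (-⅖)² = 4/25 ≈ 0.16000)
43*l + ((-5 - 1*13) + 15) = 43*(4/25) + ((-5 - 1*13) + 15) = 172/25 + ((-5 - 13) + 15) = 172/25 + (-18 + 15) = 172/25 - 3 = 97/25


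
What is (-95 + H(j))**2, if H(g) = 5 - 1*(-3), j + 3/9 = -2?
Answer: 7569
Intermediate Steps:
j = -7/3 (j = -1/3 - 2 = -7/3 ≈ -2.3333)
H(g) = 8 (H(g) = 5 + 3 = 8)
(-95 + H(j))**2 = (-95 + 8)**2 = (-87)**2 = 7569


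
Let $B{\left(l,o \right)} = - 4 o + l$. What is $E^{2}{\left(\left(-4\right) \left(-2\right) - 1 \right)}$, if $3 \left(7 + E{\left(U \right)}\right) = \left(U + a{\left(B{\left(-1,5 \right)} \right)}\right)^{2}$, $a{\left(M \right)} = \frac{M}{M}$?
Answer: $\frac{1849}{9} \approx 205.44$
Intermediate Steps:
$B{\left(l,o \right)} = l - 4 o$
$a{\left(M \right)} = 1$
$E{\left(U \right)} = -7 + \frac{\left(1 + U\right)^{2}}{3}$ ($E{\left(U \right)} = -7 + \frac{\left(U + 1\right)^{2}}{3} = -7 + \frac{\left(1 + U\right)^{2}}{3}$)
$E^{2}{\left(\left(-4\right) \left(-2\right) - 1 \right)} = \left(-7 + \frac{\left(1 - -7\right)^{2}}{3}\right)^{2} = \left(-7 + \frac{\left(1 + \left(8 - 1\right)\right)^{2}}{3}\right)^{2} = \left(-7 + \frac{\left(1 + 7\right)^{2}}{3}\right)^{2} = \left(-7 + \frac{8^{2}}{3}\right)^{2} = \left(-7 + \frac{1}{3} \cdot 64\right)^{2} = \left(-7 + \frac{64}{3}\right)^{2} = \left(\frac{43}{3}\right)^{2} = \frac{1849}{9}$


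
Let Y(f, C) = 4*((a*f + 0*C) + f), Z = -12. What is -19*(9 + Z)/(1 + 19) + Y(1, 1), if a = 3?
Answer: 377/20 ≈ 18.850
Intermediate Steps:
Y(f, C) = 16*f (Y(f, C) = 4*((3*f + 0*C) + f) = 4*((3*f + 0) + f) = 4*(3*f + f) = 4*(4*f) = 16*f)
-19*(9 + Z)/(1 + 19) + Y(1, 1) = -19*(9 - 12)/(1 + 19) + 16*1 = -(-57)/20 + 16 = -19*(-3/20) + 16 = 57/20 + 16 = 377/20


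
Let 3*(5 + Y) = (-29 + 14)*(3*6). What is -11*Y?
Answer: 1045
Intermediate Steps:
Y = -95 (Y = -5 + ((-29 + 14)*(3*6))/3 = -5 + (-15*18)/3 = -5 + (⅓)*(-270) = -5 - 90 = -95)
-11*Y = -11*(-95) = 1045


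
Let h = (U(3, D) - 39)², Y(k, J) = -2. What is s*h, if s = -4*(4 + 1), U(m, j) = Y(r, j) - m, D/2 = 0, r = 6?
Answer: -38720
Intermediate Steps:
D = 0 (D = 2*0 = 0)
U(m, j) = -2 - m
h = 1936 (h = ((-2 - 1*3) - 39)² = ((-2 - 3) - 39)² = (-5 - 39)² = (-44)² = 1936)
s = -20 (s = -4*5 = -20)
s*h = -20*1936 = -38720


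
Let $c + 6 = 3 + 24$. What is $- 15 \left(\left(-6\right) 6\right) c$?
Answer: $11340$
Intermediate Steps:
$c = 21$ ($c = -6 + \left(3 + 24\right) = -6 + 27 = 21$)
$- 15 \left(\left(-6\right) 6\right) c = - 15 \left(\left(-6\right) 6\right) 21 = \left(-15\right) \left(-36\right) 21 = 540 \cdot 21 = 11340$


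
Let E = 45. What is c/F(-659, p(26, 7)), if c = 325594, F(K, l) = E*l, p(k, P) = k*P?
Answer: 162797/4095 ≈ 39.755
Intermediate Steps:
p(k, P) = P*k
F(K, l) = 45*l
c/F(-659, p(26, 7)) = 325594/((45*(7*26))) = 325594/((45*182)) = 325594/8190 = 325594*(1/8190) = 162797/4095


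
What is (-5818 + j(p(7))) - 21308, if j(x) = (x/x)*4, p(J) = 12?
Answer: -27122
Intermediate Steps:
j(x) = 4 (j(x) = 1*4 = 4)
(-5818 + j(p(7))) - 21308 = (-5818 + 4) - 21308 = -5814 - 21308 = -27122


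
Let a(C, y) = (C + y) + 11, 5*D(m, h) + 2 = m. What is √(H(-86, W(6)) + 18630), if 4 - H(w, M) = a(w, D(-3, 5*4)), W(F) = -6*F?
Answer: √18710 ≈ 136.78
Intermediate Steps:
D(m, h) = -⅖ + m/5
a(C, y) = 11 + C + y
H(w, M) = -6 - w (H(w, M) = 4 - (11 + w + (-⅖ + (⅕)*(-3))) = 4 - (11 + w + (-⅖ - ⅗)) = 4 - (11 + w - 1) = 4 - (10 + w) = 4 + (-10 - w) = -6 - w)
√(H(-86, W(6)) + 18630) = √((-6 - 1*(-86)) + 18630) = √((-6 + 86) + 18630) = √(80 + 18630) = √18710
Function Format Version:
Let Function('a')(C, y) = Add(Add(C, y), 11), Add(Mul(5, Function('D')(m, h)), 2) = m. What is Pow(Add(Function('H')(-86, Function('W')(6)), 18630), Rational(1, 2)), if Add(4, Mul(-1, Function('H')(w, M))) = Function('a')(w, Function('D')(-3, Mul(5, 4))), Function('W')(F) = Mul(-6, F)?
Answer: Pow(18710, Rational(1, 2)) ≈ 136.78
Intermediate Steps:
Function('D')(m, h) = Add(Rational(-2, 5), Mul(Rational(1, 5), m))
Function('a')(C, y) = Add(11, C, y)
Function('H')(w, M) = Add(-6, Mul(-1, w)) (Function('H')(w, M) = Add(4, Mul(-1, Add(11, w, Add(Rational(-2, 5), Mul(Rational(1, 5), -3))))) = Add(4, Mul(-1, Add(11, w, Add(Rational(-2, 5), Rational(-3, 5))))) = Add(4, Mul(-1, Add(11, w, -1))) = Add(4, Mul(-1, Add(10, w))) = Add(4, Add(-10, Mul(-1, w))) = Add(-6, Mul(-1, w)))
Pow(Add(Function('H')(-86, Function('W')(6)), 18630), Rational(1, 2)) = Pow(Add(Add(-6, Mul(-1, -86)), 18630), Rational(1, 2)) = Pow(Add(Add(-6, 86), 18630), Rational(1, 2)) = Pow(Add(80, 18630), Rational(1, 2)) = Pow(18710, Rational(1, 2))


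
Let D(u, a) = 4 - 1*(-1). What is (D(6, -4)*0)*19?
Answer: 0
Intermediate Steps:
D(u, a) = 5 (D(u, a) = 4 + 1 = 5)
(D(6, -4)*0)*19 = (5*0)*19 = 0*19 = 0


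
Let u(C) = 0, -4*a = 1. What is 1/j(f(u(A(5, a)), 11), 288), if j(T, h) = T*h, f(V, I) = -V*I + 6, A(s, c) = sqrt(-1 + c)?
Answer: 1/1728 ≈ 0.00057870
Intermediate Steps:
a = -1/4 (a = -1/4*1 = -1/4 ≈ -0.25000)
f(V, I) = 6 - I*V (f(V, I) = -I*V + 6 = 6 - I*V)
1/j(f(u(A(5, a)), 11), 288) = 1/((6 - 1*11*0)*288) = 1/((6 + 0)*288) = 1/(6*288) = 1/1728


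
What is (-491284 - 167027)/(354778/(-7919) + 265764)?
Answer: -5213164809/2104230338 ≈ -2.4775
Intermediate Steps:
(-491284 - 167027)/(354778/(-7919) + 265764) = -658311/(354778*(-1/7919) + 265764) = -658311/(-354778/7919 + 265764) = -658311/2104230338/7919 = -658311*7919/2104230338 = -5213164809/2104230338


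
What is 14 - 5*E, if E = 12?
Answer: -46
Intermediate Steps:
14 - 5*E = 14 - 5*12 = 14 - 60 = -46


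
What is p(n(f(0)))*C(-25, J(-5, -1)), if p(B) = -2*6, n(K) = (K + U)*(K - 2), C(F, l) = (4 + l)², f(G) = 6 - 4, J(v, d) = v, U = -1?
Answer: -12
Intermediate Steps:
f(G) = 2
n(K) = (-1 + K)*(-2 + K) (n(K) = (K - 1)*(K - 2) = (-1 + K)*(-2 + K))
p(B) = -12
p(n(f(0)))*C(-25, J(-5, -1)) = -12*(4 - 5)² = -12*(-1)² = -12*1 = -12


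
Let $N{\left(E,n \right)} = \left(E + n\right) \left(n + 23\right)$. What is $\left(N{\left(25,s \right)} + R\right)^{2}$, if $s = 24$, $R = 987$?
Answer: $10824100$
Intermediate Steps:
$N{\left(E,n \right)} = \left(23 + n\right) \left(E + n\right)$ ($N{\left(E,n \right)} = \left(E + n\right) \left(23 + n\right) = \left(23 + n\right) \left(E + n\right)$)
$\left(N{\left(25,s \right)} + R\right)^{2} = \left(\left(24^{2} + 23 \cdot 25 + 23 \cdot 24 + 25 \cdot 24\right) + 987\right)^{2} = \left(\left(576 + 575 + 552 + 600\right) + 987\right)^{2} = \left(2303 + 987\right)^{2} = 3290^{2} = 10824100$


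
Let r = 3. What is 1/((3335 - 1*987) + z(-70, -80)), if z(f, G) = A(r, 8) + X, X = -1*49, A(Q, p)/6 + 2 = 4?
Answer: 1/2311 ≈ 0.00043271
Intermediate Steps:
A(Q, p) = 12 (A(Q, p) = -12 + 6*4 = -12 + 24 = 12)
X = -49
z(f, G) = -37 (z(f, G) = 12 - 49 = -37)
1/((3335 - 1*987) + z(-70, -80)) = 1/((3335 - 1*987) - 37) = 1/((3335 - 987) - 37) = 1/(2348 - 37) = 1/2311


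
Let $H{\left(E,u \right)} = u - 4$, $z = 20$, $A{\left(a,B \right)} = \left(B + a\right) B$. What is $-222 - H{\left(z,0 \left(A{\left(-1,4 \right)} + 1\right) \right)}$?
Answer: $-218$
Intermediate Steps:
$A{\left(a,B \right)} = B \left(B + a\right)$
$H{\left(E,u \right)} = -4 + u$
$-222 - H{\left(z,0 \left(A{\left(-1,4 \right)} + 1\right) \right)} = -222 - \left(-4 + 0 \left(4 \left(4 - 1\right) + 1\right)\right) = -222 - \left(-4 + 0 \left(4 \cdot 3 + 1\right)\right) = -222 - \left(-4 + 0 \left(12 + 1\right)\right) = -222 - \left(-4 + 0 \cdot 13\right) = -222 - \left(-4 + 0\right) = -222 - -4 = -222 + 4 = -218$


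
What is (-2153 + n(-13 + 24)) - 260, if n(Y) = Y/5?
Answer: -12054/5 ≈ -2410.8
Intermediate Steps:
n(Y) = Y/5 (n(Y) = Y*(1/5) = Y/5)
(-2153 + n(-13 + 24)) - 260 = (-2153 + (-13 + 24)/5) - 260 = (-2153 + (1/5)*11) - 260 = (-2153 + 11/5) - 260 = -10754/5 - 260 = -12054/5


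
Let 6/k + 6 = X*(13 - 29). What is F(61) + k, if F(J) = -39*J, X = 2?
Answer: -45204/19 ≈ -2379.2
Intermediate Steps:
k = -3/19 (k = 6/(-6 + 2*(13 - 29)) = 6/(-6 + 2*(-16)) = 6/(-6 - 32) = 6/(-38) = 6*(-1/38) = -3/19 ≈ -0.15789)
F(61) + k = -39*61 - 3/19 = -2379 - 3/19 = -45204/19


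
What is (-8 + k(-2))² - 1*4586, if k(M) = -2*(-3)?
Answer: -4582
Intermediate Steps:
k(M) = 6
(-8 + k(-2))² - 1*4586 = (-8 + 6)² - 1*4586 = (-2)² - 4586 = 4 - 4586 = -4582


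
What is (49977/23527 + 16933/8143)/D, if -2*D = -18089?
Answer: 1610690804/3465497150129 ≈ 0.00046478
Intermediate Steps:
D = 18089/2 (D = -½*(-18089) = 18089/2 ≈ 9044.5)
(49977/23527 + 16933/8143)/D = (49977/23527 + 16933/8143)/(18089/2) = (49977*(1/23527) + 16933*(1/8143))*(2/18089) = (49977/23527 + 16933/8143)*(2/18089) = (805345402/191580361)*(2/18089) = 1610690804/3465497150129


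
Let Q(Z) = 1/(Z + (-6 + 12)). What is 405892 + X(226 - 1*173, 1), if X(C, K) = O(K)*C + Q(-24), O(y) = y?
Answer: 7307009/18 ≈ 4.0595e+5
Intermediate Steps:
Q(Z) = 1/(6 + Z) (Q(Z) = 1/(Z + 6) = 1/(6 + Z))
X(C, K) = -1/18 + C*K (X(C, K) = K*C + 1/(6 - 24) = C*K + 1/(-18) = C*K - 1/18 = -1/18 + C*K)
405892 + X(226 - 1*173, 1) = 405892 + (-1/18 + (226 - 1*173)*1) = 405892 + (-1/18 + (226 - 173)*1) = 405892 + (-1/18 + 53*1) = 405892 + (-1/18 + 53) = 405892 + 953/18 = 7307009/18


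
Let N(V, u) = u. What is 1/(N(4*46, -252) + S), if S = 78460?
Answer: 1/78208 ≈ 1.2786e-5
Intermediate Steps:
1/(N(4*46, -252) + S) = 1/(-252 + 78460) = 1/78208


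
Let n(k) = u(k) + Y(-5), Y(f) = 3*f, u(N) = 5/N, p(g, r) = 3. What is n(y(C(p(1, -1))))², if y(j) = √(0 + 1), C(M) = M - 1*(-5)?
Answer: 100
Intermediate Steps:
C(M) = 5 + M (C(M) = M + 5 = 5 + M)
y(j) = 1 (y(j) = √1 = 1)
n(k) = -15 + 5/k (n(k) = 5/k + 3*(-5) = 5/k - 15 = -15 + 5/k)
n(y(C(p(1, -1))))² = (-15 + 5/1)² = (-15 + 5*1)² = (-15 + 5)² = (-10)² = 100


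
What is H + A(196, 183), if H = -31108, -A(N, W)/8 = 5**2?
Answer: -31308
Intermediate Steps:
A(N, W) = -200 (A(N, W) = -8*5**2 = -8*25 = -200)
H + A(196, 183) = -31108 - 200 = -31308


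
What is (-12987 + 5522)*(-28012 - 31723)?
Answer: 445921775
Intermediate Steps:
(-12987 + 5522)*(-28012 - 31723) = -7465*(-59735) = 445921775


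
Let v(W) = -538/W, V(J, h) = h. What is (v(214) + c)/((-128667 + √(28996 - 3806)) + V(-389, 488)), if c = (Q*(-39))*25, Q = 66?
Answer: 882604575701/1757991901057 + 6885719*√25190/1757991901057 ≈ 0.50267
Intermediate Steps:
c = -64350 (c = (66*(-39))*25 = -2574*25 = -64350)
(v(214) + c)/((-128667 + √(28996 - 3806)) + V(-389, 488)) = (-538/214 - 64350)/((-128667 + √(28996 - 3806)) + 488) = (-538*1/214 - 64350)/((-128667 + √25190) + 488) = (-269/107 - 64350)/(-128179 + √25190) = -6885719/(107*(-128179 + √25190))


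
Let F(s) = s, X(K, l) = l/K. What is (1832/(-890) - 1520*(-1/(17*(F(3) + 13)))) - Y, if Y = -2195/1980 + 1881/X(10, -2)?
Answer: 28188830123/2995740 ≈ 9409.6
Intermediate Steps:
Y = -3724819/396 (Y = -2195/1980 + 1881/((-2/10)) = -2195*1/1980 + 1881/((-2*1/10)) = -439/396 + 1881/(-1/5) = -439/396 + 1881*(-5) = -439/396 - 9405 = -3724819/396 ≈ -9406.1)
(1832/(-890) - 1520*(-1/(17*(F(3) + 13)))) - Y = (1832/(-890) - 1520*(-1/(17*(3 + 13)))) - 1*(-3724819/396) = (1832*(-1/890) - 1520/(16*(-17))) + 3724819/396 = (-916/445 - 1520/(-272)) + 3724819/396 = (-916/445 - 1520*(-1/272)) + 3724819/396 = (-916/445 + 95/17) + 3724819/396 = 26703/7565 + 3724819/396 = 28188830123/2995740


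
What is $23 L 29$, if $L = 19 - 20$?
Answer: $-667$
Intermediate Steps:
$L = -1$
$23 L 29 = 23 \left(-1\right) 29 = \left(-23\right) 29 = -667$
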